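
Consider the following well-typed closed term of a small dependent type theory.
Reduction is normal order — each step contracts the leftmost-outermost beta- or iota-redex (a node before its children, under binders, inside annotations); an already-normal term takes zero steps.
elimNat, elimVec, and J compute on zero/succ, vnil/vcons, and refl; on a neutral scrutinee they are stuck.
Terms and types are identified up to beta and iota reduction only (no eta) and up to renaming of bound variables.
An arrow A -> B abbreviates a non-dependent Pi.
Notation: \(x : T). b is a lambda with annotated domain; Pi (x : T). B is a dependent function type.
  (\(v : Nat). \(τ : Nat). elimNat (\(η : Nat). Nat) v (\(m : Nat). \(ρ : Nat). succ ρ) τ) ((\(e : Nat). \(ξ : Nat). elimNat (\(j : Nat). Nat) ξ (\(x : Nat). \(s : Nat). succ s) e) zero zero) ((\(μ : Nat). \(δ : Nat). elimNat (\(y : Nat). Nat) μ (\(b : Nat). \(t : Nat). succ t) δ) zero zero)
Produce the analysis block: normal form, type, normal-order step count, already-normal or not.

normal form:
  zero
inferred type:
  Nat
normal-order step count: 9
already normal: no
first redex: a beta-redex


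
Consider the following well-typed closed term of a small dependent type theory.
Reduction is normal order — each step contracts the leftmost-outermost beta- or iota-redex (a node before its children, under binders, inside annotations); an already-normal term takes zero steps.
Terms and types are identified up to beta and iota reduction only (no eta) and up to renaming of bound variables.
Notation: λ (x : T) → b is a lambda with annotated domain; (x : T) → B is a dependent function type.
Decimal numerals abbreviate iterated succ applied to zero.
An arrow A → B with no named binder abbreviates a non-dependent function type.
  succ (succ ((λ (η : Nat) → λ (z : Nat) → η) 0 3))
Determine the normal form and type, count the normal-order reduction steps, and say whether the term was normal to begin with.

resulting normal form:
  2
inferred type:
  Nat
steps to reach normal form (normal order): 2
started in normal form: no
first redex: a beta-redex


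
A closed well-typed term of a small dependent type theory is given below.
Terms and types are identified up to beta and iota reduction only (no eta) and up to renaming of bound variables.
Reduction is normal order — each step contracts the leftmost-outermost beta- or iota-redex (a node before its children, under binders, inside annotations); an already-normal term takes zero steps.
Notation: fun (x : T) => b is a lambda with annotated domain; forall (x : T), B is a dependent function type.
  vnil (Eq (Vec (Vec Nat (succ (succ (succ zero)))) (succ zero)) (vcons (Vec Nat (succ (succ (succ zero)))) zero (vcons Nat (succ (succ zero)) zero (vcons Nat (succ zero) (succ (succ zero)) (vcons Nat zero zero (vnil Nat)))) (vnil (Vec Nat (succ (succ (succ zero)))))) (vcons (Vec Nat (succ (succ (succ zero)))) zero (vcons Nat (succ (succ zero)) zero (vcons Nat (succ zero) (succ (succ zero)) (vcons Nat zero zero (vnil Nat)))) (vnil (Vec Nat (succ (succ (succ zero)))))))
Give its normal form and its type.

normal form:
  vnil (Eq (Vec (Vec Nat (succ (succ (succ zero)))) (succ zero)) (vcons (Vec Nat (succ (succ (succ zero)))) zero (vcons Nat (succ (succ zero)) zero (vcons Nat (succ zero) (succ (succ zero)) (vcons Nat zero zero (vnil Nat)))) (vnil (Vec Nat (succ (succ (succ zero)))))) (vcons (Vec Nat (succ (succ (succ zero)))) zero (vcons Nat (succ (succ zero)) zero (vcons Nat (succ zero) (succ (succ zero)) (vcons Nat zero zero (vnil Nat)))) (vnil (Vec Nat (succ (succ (succ zero)))))))
the term's type:
  Vec (Eq (Vec (Vec Nat (succ (succ (succ zero)))) (succ zero)) (vcons (Vec Nat (succ (succ (succ zero)))) zero (vcons Nat (succ (succ zero)) zero (vcons Nat (succ zero) (succ (succ zero)) (vcons Nat zero zero (vnil Nat)))) (vnil (Vec Nat (succ (succ (succ zero)))))) (vcons (Vec Nat (succ (succ (succ zero)))) zero (vcons Nat (succ (succ zero)) zero (vcons Nat (succ zero) (succ (succ zero)) (vcons Nat zero zero (vnil Nat)))) (vnil (Vec Nat (succ (succ (succ zero))))))) zero
observation: no redex remains anywhere in the term; it is its own normal form.


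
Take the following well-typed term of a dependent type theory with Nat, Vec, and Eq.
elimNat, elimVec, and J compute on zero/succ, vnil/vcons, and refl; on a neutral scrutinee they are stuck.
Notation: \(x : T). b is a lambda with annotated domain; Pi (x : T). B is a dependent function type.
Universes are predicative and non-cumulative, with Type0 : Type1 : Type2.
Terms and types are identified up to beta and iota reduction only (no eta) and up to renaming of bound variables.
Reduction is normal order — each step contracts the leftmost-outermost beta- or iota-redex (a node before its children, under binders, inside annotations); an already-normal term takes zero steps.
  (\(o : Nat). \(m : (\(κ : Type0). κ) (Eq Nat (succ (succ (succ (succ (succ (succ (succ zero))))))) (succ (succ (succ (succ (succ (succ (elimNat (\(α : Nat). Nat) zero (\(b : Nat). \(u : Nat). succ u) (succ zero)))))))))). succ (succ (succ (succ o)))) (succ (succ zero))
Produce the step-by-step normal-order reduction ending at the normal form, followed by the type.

normal-order reduction:
  (\(o : Nat). \(m : (\(κ : Type0). κ) (Eq Nat (succ (succ (succ (succ (succ (succ (succ zero))))))) (succ (succ (succ (succ (succ (succ (elimNat (\(α : Nat). Nat) zero (\(b : Nat). \(u : Nat). succ u) (succ zero)))))))))). succ (succ (succ (succ o)))) (succ (succ zero))
  ~> \(o : (\(m : Type0). m) (Eq Nat (succ (succ (succ (succ (succ (succ (succ zero))))))) (succ (succ (succ (succ (succ (succ (elimNat (\(κ : Nat). Nat) zero (\(α : Nat). \(b : Nat). succ b) (succ zero)))))))))). succ (succ (succ (succ (succ (succ zero)))))
  ~> \(o : Eq Nat (succ (succ (succ (succ (succ (succ (succ zero))))))) (succ (succ (succ (succ (succ (succ (elimNat (\(m : Nat). Nat) zero (\(κ : Nat). \(α : Nat). succ α) (succ zero))))))))). succ (succ (succ (succ (succ (succ zero)))))
  ~> \(o : Eq Nat (succ (succ (succ (succ (succ (succ (succ zero))))))) (succ (succ (succ (succ (succ (succ ((\(m : Nat). \(κ : Nat). succ κ) zero (elimNat (\(α : Nat). Nat) zero (\(b : Nat). \(u : Nat). succ u) zero))))))))). succ (succ (succ (succ (succ (succ zero)))))
  ~> \(o : Eq Nat (succ (succ (succ (succ (succ (succ (succ zero))))))) (succ (succ (succ (succ (succ (succ ((\(m : Nat). succ m) (elimNat (\(κ : Nat). Nat) zero (\(α : Nat). \(b : Nat). succ b) zero))))))))). succ (succ (succ (succ (succ (succ zero)))))
  ~> \(o : Eq Nat (succ (succ (succ (succ (succ (succ (succ zero))))))) (succ (succ (succ (succ (succ (succ (succ (elimNat (\(m : Nat). Nat) zero (\(κ : Nat). \(α : Nat). succ α) zero))))))))). succ (succ (succ (succ (succ (succ zero)))))
  ~> \(o : Eq Nat (succ (succ (succ (succ (succ (succ (succ zero))))))) (succ (succ (succ (succ (succ (succ (succ zero)))))))). succ (succ (succ (succ (succ (succ zero)))))
the term's type:
  Pi (o : Eq Nat (succ (succ (succ (succ (succ (succ (succ zero))))))) (succ (succ (succ (succ (succ (succ (succ zero)))))))). Nat


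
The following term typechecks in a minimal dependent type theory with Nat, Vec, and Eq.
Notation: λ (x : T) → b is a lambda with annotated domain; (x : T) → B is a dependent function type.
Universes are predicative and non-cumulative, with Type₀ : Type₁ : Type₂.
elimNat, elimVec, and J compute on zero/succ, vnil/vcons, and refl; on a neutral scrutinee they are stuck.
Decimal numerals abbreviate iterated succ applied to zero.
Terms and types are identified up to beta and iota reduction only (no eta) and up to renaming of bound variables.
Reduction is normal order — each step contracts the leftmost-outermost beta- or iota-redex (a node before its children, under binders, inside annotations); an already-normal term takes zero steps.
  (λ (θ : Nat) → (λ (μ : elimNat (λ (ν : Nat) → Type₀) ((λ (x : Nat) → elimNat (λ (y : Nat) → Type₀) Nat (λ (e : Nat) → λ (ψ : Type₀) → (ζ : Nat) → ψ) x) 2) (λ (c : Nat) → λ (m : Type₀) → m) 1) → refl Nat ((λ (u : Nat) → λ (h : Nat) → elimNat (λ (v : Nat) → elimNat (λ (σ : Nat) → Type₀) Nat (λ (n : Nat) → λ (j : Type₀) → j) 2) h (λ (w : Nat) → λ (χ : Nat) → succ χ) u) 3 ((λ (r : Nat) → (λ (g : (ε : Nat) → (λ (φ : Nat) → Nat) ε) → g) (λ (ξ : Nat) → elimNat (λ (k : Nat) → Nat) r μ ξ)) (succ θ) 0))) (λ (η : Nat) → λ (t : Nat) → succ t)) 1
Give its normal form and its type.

reduced normal form:
  refl Nat 5
the term's type:
  Eq Nat 5 5


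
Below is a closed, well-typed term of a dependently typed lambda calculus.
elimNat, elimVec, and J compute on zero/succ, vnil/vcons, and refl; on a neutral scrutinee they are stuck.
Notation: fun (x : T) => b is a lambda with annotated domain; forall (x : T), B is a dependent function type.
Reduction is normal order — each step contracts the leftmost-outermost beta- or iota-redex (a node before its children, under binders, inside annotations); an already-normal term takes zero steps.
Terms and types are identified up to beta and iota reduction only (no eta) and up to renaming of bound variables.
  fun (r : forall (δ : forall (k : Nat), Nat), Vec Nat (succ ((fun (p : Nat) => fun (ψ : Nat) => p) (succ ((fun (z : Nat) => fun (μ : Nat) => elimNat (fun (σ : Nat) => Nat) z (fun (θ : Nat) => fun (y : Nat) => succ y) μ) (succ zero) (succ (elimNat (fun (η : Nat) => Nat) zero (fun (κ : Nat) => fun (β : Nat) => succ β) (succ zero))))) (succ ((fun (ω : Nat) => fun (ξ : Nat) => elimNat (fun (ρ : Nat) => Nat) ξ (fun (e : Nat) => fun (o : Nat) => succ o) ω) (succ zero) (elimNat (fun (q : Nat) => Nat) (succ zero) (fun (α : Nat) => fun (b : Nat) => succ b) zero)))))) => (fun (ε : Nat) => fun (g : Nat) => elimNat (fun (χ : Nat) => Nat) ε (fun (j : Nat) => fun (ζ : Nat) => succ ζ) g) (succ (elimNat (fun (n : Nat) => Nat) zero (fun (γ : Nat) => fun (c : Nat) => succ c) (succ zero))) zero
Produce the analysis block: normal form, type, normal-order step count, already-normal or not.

reduced normal form:
  fun (r : forall (δ : forall (k : Nat), Nat), Vec Nat (succ (succ (succ (succ (succ zero)))))) => succ (succ zero)
type:
  forall (r : forall (δ : forall (k : Nat), Nat), Vec Nat (succ (succ (succ (succ (succ zero)))))), Nat
reduction steps (normal order): 22
started in normal form: no
first contracted redex: a beta-redex


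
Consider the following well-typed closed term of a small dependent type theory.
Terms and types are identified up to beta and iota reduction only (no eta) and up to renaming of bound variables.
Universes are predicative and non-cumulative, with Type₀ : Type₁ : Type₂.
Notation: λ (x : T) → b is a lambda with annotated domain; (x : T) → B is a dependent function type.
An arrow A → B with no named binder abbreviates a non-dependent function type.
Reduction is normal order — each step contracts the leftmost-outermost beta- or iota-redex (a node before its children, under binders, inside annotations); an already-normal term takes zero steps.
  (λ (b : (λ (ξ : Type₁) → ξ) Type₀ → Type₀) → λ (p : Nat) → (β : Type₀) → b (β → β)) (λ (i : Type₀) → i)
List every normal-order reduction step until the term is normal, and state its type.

normal-order reduction:
  (λ (b : (λ (ξ : Type₁) → ξ) Type₀ → Type₀) → λ (p : Nat) → (β : Type₀) → b (β → β)) (λ (i : Type₀) → i)
  ~> λ (b : Nat) → (ξ : Type₀) → (λ (p : Type₀) → p) (ξ → ξ)
  ~> λ (b : Nat) → (ξ : Type₀) → ξ → ξ
type:
  Nat → Type₁


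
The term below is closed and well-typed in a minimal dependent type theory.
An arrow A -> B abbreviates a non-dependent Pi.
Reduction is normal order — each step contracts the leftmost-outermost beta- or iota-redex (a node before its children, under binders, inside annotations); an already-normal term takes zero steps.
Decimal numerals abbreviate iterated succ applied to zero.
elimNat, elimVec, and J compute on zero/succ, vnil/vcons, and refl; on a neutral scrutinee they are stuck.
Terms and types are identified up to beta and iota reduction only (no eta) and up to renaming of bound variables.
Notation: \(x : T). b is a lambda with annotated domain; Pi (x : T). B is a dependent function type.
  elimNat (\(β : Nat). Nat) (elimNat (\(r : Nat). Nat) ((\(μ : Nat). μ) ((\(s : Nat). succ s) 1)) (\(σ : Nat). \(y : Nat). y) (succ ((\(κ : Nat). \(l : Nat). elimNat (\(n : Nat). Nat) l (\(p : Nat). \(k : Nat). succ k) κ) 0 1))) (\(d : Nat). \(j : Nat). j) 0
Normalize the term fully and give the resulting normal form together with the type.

reduced normal form:
  2
type:
  Nat
observation: the term reaches its normal form after 13 normal-order steps.


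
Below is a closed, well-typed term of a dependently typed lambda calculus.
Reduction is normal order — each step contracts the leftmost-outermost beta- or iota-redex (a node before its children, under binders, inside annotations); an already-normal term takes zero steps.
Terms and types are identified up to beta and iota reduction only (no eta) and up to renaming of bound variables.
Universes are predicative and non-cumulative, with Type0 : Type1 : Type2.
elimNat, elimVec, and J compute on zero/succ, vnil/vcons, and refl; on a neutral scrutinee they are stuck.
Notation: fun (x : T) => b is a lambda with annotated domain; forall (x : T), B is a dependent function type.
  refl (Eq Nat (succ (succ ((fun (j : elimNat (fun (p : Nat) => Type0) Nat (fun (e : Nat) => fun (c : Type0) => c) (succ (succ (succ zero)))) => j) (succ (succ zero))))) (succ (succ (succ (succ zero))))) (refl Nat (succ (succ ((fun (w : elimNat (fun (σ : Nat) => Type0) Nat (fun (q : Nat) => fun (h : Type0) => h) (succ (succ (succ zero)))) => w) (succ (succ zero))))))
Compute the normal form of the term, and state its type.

resulting normal form:
  refl (Eq Nat (succ (succ (succ (succ zero)))) (succ (succ (succ (succ zero))))) (refl Nat (succ (succ (succ (succ zero)))))
the term's type:
  Eq (Eq Nat (succ (succ (succ (succ zero)))) (succ (succ (succ (succ zero))))) (refl Nat (succ (succ (succ (succ zero))))) (refl Nat (succ (succ (succ (succ zero)))))


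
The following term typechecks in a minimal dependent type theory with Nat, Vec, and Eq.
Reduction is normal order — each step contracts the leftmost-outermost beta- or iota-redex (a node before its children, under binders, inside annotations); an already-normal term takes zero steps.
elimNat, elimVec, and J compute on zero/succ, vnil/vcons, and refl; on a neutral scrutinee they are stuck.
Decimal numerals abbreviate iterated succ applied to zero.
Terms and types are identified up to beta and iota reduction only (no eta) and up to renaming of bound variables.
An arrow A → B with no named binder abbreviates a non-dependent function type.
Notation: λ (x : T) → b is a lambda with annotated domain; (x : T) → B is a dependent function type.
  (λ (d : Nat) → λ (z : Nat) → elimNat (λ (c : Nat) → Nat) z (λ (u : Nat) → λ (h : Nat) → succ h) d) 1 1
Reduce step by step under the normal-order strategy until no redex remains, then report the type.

reduction (normal order):
  (λ (d : Nat) → λ (z : Nat) → elimNat (λ (c : Nat) → Nat) z (λ (u : Nat) → λ (h : Nat) → succ h) d) 1 1
  ~> (λ (d : Nat) → elimNat (λ (z : Nat) → Nat) d (λ (c : Nat) → λ (u : Nat) → succ u) 1) 1
  ~> elimNat (λ (d : Nat) → Nat) 1 (λ (z : Nat) → λ (c : Nat) → succ c) 1
  ~> (λ (d : Nat) → λ (z : Nat) → succ z) 0 (elimNat (λ (c : Nat) → Nat) 1 (λ (u : Nat) → λ (h : Nat) → succ h) 0)
  ~> (λ (d : Nat) → succ d) (elimNat (λ (z : Nat) → Nat) 1 (λ (c : Nat) → λ (u : Nat) → succ u) 0)
  ~> succ (elimNat (λ (d : Nat) → Nat) 1 (λ (z : Nat) → λ (c : Nat) → succ c) 0)
  ~> 2
the term's type:
  Nat


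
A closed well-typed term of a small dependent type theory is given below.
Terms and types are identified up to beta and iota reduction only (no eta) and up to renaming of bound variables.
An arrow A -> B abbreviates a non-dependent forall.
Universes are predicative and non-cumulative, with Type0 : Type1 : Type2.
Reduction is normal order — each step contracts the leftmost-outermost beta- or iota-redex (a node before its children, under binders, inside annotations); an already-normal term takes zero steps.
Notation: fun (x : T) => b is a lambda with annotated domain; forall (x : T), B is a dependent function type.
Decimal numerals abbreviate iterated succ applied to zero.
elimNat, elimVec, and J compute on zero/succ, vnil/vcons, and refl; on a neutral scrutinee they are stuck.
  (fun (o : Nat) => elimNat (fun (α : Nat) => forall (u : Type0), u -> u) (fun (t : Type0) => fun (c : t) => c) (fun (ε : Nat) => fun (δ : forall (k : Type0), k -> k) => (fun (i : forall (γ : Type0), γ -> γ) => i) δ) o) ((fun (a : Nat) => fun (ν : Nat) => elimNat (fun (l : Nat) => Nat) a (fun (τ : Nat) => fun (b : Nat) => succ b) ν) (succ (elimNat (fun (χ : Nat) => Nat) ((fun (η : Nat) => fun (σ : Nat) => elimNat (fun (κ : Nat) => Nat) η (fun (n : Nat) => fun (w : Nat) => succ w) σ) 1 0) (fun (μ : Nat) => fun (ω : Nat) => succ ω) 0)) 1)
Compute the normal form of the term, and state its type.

reduced normal form:
  fun (o : Type0) => fun (α : o) => α
the term's type:
  forall (o : Type0), o -> o


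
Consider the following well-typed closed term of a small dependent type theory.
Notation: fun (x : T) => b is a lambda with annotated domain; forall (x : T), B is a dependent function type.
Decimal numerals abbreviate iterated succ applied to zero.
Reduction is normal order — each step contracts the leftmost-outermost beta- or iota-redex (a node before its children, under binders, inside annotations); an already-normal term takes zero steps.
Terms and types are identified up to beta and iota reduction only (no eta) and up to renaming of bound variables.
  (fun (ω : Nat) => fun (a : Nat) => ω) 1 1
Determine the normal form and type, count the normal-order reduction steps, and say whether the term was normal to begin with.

normal form:
  1
the term's type:
  Nat
steps to reach normal form (normal order): 2
already normal: no
first redex: a beta-redex


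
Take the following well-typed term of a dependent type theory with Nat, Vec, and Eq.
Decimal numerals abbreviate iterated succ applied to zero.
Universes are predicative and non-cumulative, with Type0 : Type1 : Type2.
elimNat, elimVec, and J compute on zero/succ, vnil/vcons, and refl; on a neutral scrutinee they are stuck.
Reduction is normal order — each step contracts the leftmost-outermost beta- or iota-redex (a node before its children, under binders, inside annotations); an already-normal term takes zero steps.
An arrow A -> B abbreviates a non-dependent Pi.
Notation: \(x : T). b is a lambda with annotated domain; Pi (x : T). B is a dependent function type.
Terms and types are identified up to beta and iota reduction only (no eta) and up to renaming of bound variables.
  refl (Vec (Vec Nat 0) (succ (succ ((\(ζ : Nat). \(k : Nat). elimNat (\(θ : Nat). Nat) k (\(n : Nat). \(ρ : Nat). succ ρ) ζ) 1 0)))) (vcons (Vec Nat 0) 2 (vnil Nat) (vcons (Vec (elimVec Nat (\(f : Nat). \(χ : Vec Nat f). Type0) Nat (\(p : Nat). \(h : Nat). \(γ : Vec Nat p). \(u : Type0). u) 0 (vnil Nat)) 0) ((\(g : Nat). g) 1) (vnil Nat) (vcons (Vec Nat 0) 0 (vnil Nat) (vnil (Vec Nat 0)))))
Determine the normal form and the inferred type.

resulting normal form:
  refl (Vec (Vec Nat 0) 3) (vcons (Vec Nat 0) 2 (vnil Nat) (vcons (Vec Nat 0) 1 (vnil Nat) (vcons (Vec Nat 0) 0 (vnil Nat) (vnil (Vec Nat 0)))))
the term's type:
  Eq (Vec (Vec Nat 0) 3) (vcons (Vec Nat 0) 2 (vnil Nat) (vcons (Vec Nat 0) 1 (vnil Nat) (vcons (Vec Nat 0) 0 (vnil Nat) (vnil (Vec Nat 0))))) (vcons (Vec Nat 0) 2 (vnil Nat) (vcons (Vec Nat 0) 1 (vnil Nat) (vcons (Vec Nat 0) 0 (vnil Nat) (vnil (Vec Nat 0)))))


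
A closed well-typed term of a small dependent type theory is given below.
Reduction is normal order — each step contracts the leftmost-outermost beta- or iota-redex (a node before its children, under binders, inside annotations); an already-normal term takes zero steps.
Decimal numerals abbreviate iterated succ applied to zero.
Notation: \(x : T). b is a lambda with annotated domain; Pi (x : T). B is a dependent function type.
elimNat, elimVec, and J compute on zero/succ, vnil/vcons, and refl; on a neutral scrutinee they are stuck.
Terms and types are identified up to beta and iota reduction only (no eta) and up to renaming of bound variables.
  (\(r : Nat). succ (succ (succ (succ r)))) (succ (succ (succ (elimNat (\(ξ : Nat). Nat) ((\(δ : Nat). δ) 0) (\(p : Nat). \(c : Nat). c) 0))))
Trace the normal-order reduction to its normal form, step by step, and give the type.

normal-order reduction sequence:
  (\(r : Nat). succ (succ (succ (succ r)))) (succ (succ (succ (elimNat (\(ξ : Nat). Nat) ((\(δ : Nat). δ) 0) (\(p : Nat). \(c : Nat). c) 0))))
  ~> succ (succ (succ (succ (succ (succ (succ (elimNat (\(r : Nat). Nat) ((\(ξ : Nat). ξ) 0) (\(δ : Nat). \(p : Nat). p) 0)))))))
  ~> succ (succ (succ (succ (succ (succ (succ ((\(r : Nat). r) 0)))))))
  ~> 7
the term's type:
  Nat


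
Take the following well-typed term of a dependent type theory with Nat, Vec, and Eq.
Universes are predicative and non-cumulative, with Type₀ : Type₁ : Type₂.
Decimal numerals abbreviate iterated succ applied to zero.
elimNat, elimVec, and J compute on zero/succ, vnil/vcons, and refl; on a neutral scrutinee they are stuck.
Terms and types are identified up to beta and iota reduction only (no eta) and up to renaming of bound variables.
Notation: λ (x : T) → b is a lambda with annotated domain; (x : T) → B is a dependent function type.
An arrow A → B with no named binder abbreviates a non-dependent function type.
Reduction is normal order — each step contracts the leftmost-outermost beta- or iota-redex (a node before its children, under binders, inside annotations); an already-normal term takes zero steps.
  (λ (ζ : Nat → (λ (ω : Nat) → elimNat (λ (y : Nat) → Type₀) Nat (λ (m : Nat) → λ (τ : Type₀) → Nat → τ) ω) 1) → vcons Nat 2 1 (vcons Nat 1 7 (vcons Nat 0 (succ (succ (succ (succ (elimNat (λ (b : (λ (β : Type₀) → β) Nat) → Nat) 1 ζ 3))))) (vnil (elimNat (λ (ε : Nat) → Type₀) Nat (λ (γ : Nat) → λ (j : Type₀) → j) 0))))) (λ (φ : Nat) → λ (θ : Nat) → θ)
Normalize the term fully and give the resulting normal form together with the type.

reduced normal form:
  vcons Nat 2 1 (vcons Nat 1 7 (vcons Nat 0 5 (vnil Nat)))
the term's type:
  Vec Nat 3


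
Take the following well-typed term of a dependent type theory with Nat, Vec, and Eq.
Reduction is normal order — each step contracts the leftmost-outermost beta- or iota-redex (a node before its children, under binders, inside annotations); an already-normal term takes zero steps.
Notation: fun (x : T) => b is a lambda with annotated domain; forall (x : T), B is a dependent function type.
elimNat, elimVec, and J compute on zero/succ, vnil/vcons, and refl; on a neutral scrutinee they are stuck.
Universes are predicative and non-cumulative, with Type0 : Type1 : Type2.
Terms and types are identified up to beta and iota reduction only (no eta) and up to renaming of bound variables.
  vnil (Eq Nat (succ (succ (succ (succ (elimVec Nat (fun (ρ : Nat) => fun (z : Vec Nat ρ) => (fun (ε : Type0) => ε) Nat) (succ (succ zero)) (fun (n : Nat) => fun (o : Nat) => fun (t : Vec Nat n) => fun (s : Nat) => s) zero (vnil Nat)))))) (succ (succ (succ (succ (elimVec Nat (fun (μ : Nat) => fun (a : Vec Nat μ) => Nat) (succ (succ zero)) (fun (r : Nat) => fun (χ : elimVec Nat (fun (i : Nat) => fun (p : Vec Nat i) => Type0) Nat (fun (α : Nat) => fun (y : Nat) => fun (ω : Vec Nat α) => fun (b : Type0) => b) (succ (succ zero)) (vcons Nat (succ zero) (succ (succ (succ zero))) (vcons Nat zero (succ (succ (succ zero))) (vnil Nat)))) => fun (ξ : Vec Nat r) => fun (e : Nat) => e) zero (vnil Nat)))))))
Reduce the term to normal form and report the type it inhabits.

resulting normal form:
  vnil (Eq Nat (succ (succ (succ (succ (succ (succ zero)))))) (succ (succ (succ (succ (succ (succ zero)))))))
the term's type:
  Vec (Eq Nat (succ (succ (succ (succ (succ (succ zero)))))) (succ (succ (succ (succ (succ (succ zero))))))) zero
observation: 2 normal-order steps separate the term from its normal form.


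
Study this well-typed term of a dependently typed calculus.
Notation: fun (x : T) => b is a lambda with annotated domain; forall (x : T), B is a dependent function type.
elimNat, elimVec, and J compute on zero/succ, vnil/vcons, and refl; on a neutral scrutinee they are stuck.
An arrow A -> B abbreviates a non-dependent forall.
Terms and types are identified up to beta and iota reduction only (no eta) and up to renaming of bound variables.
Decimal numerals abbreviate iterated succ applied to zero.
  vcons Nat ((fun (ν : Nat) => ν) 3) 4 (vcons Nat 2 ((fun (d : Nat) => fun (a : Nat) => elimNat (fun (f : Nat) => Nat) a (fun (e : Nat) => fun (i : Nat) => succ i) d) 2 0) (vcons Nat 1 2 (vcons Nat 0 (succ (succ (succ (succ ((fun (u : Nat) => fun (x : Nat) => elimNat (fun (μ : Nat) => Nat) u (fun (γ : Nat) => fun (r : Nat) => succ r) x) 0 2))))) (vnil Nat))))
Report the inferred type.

type:
  Vec Nat 4


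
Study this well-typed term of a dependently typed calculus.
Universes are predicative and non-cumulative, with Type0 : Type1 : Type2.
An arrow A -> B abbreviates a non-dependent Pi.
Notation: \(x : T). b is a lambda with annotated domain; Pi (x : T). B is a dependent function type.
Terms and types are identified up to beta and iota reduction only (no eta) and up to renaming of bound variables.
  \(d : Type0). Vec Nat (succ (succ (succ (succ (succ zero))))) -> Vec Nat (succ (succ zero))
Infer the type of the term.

type:
  Type0 -> Type0


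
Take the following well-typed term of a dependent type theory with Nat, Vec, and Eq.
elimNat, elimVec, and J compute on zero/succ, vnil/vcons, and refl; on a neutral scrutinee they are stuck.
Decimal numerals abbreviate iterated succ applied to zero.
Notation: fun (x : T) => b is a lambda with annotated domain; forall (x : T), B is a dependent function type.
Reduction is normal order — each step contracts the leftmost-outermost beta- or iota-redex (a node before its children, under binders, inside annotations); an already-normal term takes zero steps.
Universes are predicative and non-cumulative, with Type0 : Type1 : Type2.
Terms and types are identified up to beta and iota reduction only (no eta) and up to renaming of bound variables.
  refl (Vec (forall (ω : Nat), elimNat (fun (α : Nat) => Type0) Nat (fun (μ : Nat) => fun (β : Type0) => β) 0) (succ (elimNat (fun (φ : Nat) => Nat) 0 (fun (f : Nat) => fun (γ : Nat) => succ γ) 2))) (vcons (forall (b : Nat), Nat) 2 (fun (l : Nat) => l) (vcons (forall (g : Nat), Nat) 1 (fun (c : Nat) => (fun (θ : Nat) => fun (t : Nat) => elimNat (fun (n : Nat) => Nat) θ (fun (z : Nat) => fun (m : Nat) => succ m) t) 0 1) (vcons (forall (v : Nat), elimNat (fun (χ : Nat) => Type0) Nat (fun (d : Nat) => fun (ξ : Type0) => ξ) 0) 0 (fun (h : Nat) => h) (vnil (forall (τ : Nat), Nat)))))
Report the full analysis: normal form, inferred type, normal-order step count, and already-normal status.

resulting normal form:
  refl (Vec (forall (ω : Nat), Nat) 3) (vcons (forall (α : Nat), Nat) 2 (fun (μ : Nat) => μ) (vcons (forall (β : Nat), Nat) 1 (fun (φ : Nat) => 1) (vcons (forall (f : Nat), Nat) 0 (fun (γ : Nat) => γ) (vnil (forall (b : Nat), Nat)))))
type:
  Eq (Vec (forall (ω : Nat), Nat) 3) (vcons (forall (α : Nat), Nat) 2 (fun (μ : Nat) => μ) (vcons (forall (β : Nat), Nat) 1 (fun (φ : Nat) => 1) (vcons (forall (f : Nat), Nat) 0 (fun (γ : Nat) => γ) (vnil (forall (b : Nat), Nat))))) (vcons (forall (l : Nat), Nat) 2 (fun (g : Nat) => g) (vcons (forall (c : Nat), Nat) 1 (fun (θ : Nat) => 1) (vcons (forall (t : Nat), Nat) 0 (fun (n : Nat) => n) (vnil (forall (z : Nat), Nat)))))
steps to reach normal form (normal order): 15
term was already normal: no
first redex: an elimNat iota-redex


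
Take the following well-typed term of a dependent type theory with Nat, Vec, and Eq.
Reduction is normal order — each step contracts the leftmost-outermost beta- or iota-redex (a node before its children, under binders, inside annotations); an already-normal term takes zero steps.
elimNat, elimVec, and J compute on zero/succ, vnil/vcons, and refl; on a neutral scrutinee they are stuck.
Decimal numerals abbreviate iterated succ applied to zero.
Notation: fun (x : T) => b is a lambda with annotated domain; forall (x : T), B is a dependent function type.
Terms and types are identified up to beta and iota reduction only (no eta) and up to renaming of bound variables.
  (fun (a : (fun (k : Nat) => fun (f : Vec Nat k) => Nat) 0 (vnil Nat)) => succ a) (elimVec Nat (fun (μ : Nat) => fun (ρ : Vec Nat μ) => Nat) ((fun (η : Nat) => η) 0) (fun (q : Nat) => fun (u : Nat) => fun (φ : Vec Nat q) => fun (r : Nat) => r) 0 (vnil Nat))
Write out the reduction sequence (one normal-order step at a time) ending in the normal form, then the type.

normal-order reduction sequence:
  (fun (a : (fun (k : Nat) => fun (f : Vec Nat k) => Nat) 0 (vnil Nat)) => succ a) (elimVec Nat (fun (μ : Nat) => fun (ρ : Vec Nat μ) => Nat) ((fun (η : Nat) => η) 0) (fun (q : Nat) => fun (u : Nat) => fun (φ : Vec Nat q) => fun (r : Nat) => r) 0 (vnil Nat))
  ~> succ (elimVec Nat (fun (a : Nat) => fun (k : Vec Nat a) => Nat) ((fun (f : Nat) => f) 0) (fun (μ : Nat) => fun (ρ : Nat) => fun (η : Vec Nat μ) => fun (q : Nat) => q) 0 (vnil Nat))
  ~> succ ((fun (a : Nat) => a) 0)
  ~> 1
type:
  Nat


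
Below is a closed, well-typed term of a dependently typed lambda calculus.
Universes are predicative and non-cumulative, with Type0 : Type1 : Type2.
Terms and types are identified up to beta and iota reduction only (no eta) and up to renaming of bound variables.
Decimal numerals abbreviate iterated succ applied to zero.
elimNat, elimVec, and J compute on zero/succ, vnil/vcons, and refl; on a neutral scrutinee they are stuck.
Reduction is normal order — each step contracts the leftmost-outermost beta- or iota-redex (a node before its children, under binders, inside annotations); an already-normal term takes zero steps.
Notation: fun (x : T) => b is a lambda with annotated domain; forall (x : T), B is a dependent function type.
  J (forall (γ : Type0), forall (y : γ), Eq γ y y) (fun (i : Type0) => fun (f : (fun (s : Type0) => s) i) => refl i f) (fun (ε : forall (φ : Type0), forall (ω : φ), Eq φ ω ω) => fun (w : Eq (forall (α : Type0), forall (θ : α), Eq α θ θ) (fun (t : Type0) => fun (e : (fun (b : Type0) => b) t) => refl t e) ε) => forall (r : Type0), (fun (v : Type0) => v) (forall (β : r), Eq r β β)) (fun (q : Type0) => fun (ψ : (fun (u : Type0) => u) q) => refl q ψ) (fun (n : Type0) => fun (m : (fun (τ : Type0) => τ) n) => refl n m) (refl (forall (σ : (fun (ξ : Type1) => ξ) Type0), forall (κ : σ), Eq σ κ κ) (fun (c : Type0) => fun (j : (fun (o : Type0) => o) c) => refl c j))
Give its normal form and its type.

resulting normal form:
  fun (γ : Type0) => fun (y : γ) => refl γ y
inferred type:
  forall (γ : Type0), forall (y : γ), Eq γ y y


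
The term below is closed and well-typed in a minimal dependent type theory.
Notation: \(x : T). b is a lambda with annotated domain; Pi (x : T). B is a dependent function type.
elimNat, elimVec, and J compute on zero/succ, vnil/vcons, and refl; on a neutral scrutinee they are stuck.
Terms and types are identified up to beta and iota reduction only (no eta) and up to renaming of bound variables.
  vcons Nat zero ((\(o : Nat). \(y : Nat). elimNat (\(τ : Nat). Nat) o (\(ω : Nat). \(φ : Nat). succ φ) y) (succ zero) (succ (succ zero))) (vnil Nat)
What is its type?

type:
  Vec Nat (succ zero)


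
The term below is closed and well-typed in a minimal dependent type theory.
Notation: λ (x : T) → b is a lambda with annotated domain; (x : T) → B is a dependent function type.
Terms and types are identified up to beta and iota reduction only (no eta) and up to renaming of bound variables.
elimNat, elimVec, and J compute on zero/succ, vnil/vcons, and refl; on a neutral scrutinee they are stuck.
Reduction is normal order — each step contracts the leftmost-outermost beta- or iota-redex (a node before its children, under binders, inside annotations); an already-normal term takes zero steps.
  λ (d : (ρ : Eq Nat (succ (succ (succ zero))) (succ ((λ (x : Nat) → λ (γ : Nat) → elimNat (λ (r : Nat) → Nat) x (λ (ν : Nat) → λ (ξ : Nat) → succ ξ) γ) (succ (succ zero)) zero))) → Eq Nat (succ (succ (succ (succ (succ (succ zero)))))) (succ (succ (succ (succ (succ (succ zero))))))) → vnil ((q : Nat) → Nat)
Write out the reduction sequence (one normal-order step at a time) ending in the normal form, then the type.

normal-order reduction:
  λ (d : (ρ : Eq Nat (succ (succ (succ zero))) (succ ((λ (x : Nat) → λ (γ : Nat) → elimNat (λ (r : Nat) → Nat) x (λ (ν : Nat) → λ (ξ : Nat) → succ ξ) γ) (succ (succ zero)) zero))) → Eq Nat (succ (succ (succ (succ (succ (succ zero)))))) (succ (succ (succ (succ (succ (succ zero))))))) → vnil ((q : Nat) → Nat)
  ~> λ (d : (ρ : Eq Nat (succ (succ (succ zero))) (succ ((λ (x : Nat) → elimNat (λ (γ : Nat) → Nat) (succ (succ zero)) (λ (r : Nat) → λ (ν : Nat) → succ ν) x) zero))) → Eq Nat (succ (succ (succ (succ (succ (succ zero)))))) (succ (succ (succ (succ (succ (succ zero))))))) → vnil ((ξ : Nat) → Nat)
  ~> λ (d : (ρ : Eq Nat (succ (succ (succ zero))) (succ (elimNat (λ (x : Nat) → Nat) (succ (succ zero)) (λ (γ : Nat) → λ (r : Nat) → succ r) zero))) → Eq Nat (succ (succ (succ (succ (succ (succ zero)))))) (succ (succ (succ (succ (succ (succ zero))))))) → vnil ((ν : Nat) → Nat)
  ~> λ (d : (ρ : Eq Nat (succ (succ (succ zero))) (succ (succ (succ zero)))) → Eq Nat (succ (succ (succ (succ (succ (succ zero)))))) (succ (succ (succ (succ (succ (succ zero))))))) → vnil ((x : Nat) → Nat)
the term's type:
  (d : (ρ : Eq Nat (succ (succ (succ zero))) (succ (succ (succ zero)))) → Eq Nat (succ (succ (succ (succ (succ (succ zero)))))) (succ (succ (succ (succ (succ (succ zero))))))) → Vec ((x : Nat) → Nat) zero


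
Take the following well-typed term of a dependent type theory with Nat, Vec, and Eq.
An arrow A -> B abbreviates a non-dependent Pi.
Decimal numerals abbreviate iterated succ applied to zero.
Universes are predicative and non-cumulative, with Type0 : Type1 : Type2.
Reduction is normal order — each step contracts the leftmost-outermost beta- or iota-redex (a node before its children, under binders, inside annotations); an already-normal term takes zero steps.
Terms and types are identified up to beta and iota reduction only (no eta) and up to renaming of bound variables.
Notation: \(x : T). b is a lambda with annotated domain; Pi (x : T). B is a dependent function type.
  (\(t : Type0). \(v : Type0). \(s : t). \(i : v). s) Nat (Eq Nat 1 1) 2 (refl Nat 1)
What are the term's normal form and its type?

normal form:
  2
the term's type:
  Nat


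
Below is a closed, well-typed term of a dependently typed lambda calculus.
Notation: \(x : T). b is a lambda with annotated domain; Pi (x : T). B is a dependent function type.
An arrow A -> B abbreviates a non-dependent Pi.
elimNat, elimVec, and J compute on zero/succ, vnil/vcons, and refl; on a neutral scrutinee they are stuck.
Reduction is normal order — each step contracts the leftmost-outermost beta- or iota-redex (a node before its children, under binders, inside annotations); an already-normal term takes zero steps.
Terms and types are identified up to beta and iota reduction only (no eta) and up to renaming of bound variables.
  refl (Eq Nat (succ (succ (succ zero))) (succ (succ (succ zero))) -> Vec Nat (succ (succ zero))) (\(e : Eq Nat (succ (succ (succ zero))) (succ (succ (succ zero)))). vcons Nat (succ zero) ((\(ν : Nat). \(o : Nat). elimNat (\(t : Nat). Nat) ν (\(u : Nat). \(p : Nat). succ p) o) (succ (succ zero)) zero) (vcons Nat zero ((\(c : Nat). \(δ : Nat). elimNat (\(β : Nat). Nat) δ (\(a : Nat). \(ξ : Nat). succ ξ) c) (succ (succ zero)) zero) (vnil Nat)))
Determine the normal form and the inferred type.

reduced normal form:
  refl (Eq Nat (succ (succ (succ zero))) (succ (succ (succ zero))) -> Vec Nat (succ (succ zero))) (\(e : Eq Nat (succ (succ (succ zero))) (succ (succ (succ zero)))). vcons Nat (succ zero) (succ (succ zero)) (vcons Nat zero (succ (succ zero)) (vnil Nat)))
inferred type:
  Eq (Eq Nat (succ (succ (succ zero))) (succ (succ (succ zero))) -> Vec Nat (succ (succ zero))) (\(e : Eq Nat (succ (succ (succ zero))) (succ (succ (succ zero)))). vcons Nat (succ zero) (succ (succ zero)) (vcons Nat zero (succ (succ zero)) (vnil Nat))) (\(ν : Eq Nat (succ (succ (succ zero))) (succ (succ (succ zero)))). vcons Nat (succ zero) (succ (succ zero)) (vcons Nat zero (succ (succ zero)) (vnil Nat)))


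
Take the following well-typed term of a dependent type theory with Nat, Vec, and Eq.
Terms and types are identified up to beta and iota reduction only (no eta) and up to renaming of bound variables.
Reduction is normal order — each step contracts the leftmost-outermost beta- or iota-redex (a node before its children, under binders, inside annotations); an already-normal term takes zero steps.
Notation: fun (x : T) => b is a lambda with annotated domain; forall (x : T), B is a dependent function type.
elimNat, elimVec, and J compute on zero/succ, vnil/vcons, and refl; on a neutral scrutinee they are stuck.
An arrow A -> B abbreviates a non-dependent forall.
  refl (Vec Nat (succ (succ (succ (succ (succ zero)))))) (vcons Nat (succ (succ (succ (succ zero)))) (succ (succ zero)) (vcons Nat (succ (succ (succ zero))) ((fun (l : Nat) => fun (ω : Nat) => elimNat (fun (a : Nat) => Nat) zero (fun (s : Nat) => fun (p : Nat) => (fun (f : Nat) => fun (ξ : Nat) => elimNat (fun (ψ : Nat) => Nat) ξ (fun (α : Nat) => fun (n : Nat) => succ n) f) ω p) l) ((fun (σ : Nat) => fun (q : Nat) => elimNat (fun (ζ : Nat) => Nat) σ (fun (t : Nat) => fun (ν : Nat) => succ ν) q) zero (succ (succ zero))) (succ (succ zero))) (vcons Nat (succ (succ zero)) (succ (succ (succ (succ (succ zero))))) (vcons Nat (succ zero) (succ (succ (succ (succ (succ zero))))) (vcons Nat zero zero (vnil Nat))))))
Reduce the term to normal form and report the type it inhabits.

normal form:
  refl (Vec Nat (succ (succ (succ (succ (succ zero)))))) (vcons Nat (succ (succ (succ (succ zero)))) (succ (succ zero)) (vcons Nat (succ (succ (succ zero))) (succ (succ (succ (succ zero)))) (vcons Nat (succ (succ zero)) (succ (succ (succ (succ (succ zero))))) (vcons Nat (succ zero) (succ (succ (succ (succ (succ zero))))) (vcons Nat zero zero (vnil Nat))))))
the term's type:
  Eq (Vec Nat (succ (succ (succ (succ (succ zero)))))) (vcons Nat (succ (succ (succ (succ zero)))) (succ (succ zero)) (vcons Nat (succ (succ (succ zero))) (succ (succ (succ (succ zero)))) (vcons Nat (succ (succ zero)) (succ (succ (succ (succ (succ zero))))) (vcons Nat (succ zero) (succ (succ (succ (succ (succ zero))))) (vcons Nat zero zero (vnil Nat)))))) (vcons Nat (succ (succ (succ (succ zero)))) (succ (succ zero)) (vcons Nat (succ (succ (succ zero))) (succ (succ (succ (succ zero)))) (vcons Nat (succ (succ zero)) (succ (succ (succ (succ (succ zero))))) (vcons Nat (succ zero) (succ (succ (succ (succ (succ zero))))) (vcons Nat zero zero (vnil Nat))))))


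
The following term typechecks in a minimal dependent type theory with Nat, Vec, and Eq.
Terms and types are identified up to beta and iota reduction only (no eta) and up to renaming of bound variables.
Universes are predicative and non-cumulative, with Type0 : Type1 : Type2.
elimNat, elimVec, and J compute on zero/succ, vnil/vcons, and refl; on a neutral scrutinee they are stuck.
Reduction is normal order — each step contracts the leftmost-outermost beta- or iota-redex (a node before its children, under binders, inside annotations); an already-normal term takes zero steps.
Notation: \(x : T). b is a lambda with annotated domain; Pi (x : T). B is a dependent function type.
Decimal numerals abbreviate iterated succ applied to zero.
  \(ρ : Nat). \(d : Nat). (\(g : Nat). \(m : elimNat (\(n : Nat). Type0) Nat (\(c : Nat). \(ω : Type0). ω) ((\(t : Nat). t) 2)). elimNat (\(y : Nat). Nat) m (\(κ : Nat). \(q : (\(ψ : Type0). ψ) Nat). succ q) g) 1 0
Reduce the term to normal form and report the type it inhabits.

normal form:
  \(ρ : Nat). \(d : Nat). 1
the term's type:
  Pi (ρ : Nat). Pi (d : Nat). Nat
observation: normalization takes exactly 6 steps under the normal-order strategy.
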